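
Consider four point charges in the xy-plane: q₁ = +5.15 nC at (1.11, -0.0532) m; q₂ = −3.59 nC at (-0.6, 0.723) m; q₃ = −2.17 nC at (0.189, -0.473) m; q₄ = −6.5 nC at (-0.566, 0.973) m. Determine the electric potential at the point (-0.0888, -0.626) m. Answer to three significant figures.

-84.1 V

The total potential is the scalar sum of each charge's contribution, V = Σ kqᵢ/rᵢ.
Distances from the field point to each charge: r₁ = 1.33 m, r₂ = 1.44 m, r₃ = 0.317 m, r₄ = 1.67 m.
V = k[(5.15×10⁻⁹)/(1.33) + (-3.59×10⁻⁹)/(1.44) + (-2.17×10⁻⁹)/(0.317) + (-6.50×10⁻⁹)/(1.67)] = -84.1 V.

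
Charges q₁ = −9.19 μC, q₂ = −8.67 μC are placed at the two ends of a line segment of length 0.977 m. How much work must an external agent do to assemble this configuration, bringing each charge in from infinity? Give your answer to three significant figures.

The assembly work is the sum of pairwise potential energies, U = Σ_{i<j} kqᵢqⱼ/rᵢⱼ.
The separation is r = 0.977 m.
U = (0.733) = 0.733 J.

0.733 J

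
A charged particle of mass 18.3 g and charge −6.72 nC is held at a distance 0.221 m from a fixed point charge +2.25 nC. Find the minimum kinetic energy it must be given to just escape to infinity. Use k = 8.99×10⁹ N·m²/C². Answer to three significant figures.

To just escape, total mechanical energy must reach zero at infinity: ½mv²_min + U = 0, so ½mv²_min = −U = |kQq|/r.
|U| = |kQq|/r = (8.99×10⁹ N·m²/C²)(2.25×10⁻⁹)(6.72×10⁻⁹)/(0.221) = 6.15×10⁻⁷ J.

6.15×10⁻⁷ J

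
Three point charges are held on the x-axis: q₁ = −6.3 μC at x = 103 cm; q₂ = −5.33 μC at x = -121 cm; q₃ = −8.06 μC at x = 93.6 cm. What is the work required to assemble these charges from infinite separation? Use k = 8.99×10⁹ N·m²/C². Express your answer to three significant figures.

5.17 J

The assembly work is the sum of pairwise potential energies, U = Σ_{i<j} kqᵢqⱼ/rᵢⱼ.
Pair separations: r₁₂ = 2.24 m, r₁₃ = 0.0940 m, r₂₃ = 2.15 m.
U = (0.135) + (4.86) + (0.180) = 5.17 J.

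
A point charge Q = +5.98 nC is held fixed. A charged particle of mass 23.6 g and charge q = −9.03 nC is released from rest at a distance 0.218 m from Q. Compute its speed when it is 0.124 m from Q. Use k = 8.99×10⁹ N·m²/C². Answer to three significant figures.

0.0120 m/s

Only the electrostatic force acts, so mechanical energy is conserved: ½mv² = U₁ − U₂ = kQq(1/r₁ − 1/r₂).
U₁ − U₂ = (8.99×10⁹ N·m²/C²)(5.98×10⁻⁹ C)(-9.03×10⁻⁹ C)(1/0.218 − 1/0.124) = 1.69×10⁻⁶ J.
v = √(2·1.69×10⁻⁶/0.0236) = 0.0120 m/s.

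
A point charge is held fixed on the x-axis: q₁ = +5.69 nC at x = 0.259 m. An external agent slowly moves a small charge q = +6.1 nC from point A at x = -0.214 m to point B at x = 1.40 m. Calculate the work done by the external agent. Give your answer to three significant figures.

-3.86×10⁻⁷ J

For quasistatic motion the external work equals the change in potential energy: W_ext = qΔV = q(V_B − V_A).
At A: distance to the source charge is 0.473 m; V_A = kq₁/r = 108 V.
At B: distance to the source charge is 1.14 m; V_B = kq₁/r = 44.8 V.
ΔV = V_B − V_A = -63.3 V.
W_ext = qΔV = (6.10×10⁻⁹ C)(-63.3 V) = -3.86×10⁻⁷ J.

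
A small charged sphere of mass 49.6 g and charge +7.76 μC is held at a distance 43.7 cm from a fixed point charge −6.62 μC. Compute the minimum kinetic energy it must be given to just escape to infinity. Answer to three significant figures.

To just escape, total mechanical energy must reach zero at infinity: ½mv²_min + U = 0, so ½mv²_min = −U = |kQq|/r.
|U| = |kQq|/r = (8.99×10⁹ N·m²/C²)(6.62×10⁻⁶)(7.76×10⁻⁶)/(0.437) = 1.06 J.

1.06 J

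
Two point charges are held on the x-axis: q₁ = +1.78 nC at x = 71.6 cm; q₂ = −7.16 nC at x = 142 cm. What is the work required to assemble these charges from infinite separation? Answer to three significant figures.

-1.63×10⁻⁷ J

The work to assemble the configuration equals its total potential energy, U = Σ kqᵢqⱼ/rᵢⱼ over all pairs.
Pair separations: r₁₂ = 0.704 m.
U = (-1.63×10⁻⁷) = -1.63×10⁻⁷ J.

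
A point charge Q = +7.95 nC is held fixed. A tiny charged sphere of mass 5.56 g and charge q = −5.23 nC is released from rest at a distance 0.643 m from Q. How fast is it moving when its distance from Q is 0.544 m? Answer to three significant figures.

Only the electrostatic force acts, so mechanical energy is conserved: ½mv² = U₁ − U₂ = kQq(1/r₁ − 1/r₂).
U₁ − U₂ = (8.99×10⁹ N·m²/C²)(7.95×10⁻⁹ C)(-5.23×10⁻⁹ C)(1/0.643 − 1/0.544) = 1.06×10⁻⁷ J.
v = √(2·1.06×10⁻⁷/5.56×10⁻³) = 6.17×10⁻³ m/s.

6.17×10⁻³ m/s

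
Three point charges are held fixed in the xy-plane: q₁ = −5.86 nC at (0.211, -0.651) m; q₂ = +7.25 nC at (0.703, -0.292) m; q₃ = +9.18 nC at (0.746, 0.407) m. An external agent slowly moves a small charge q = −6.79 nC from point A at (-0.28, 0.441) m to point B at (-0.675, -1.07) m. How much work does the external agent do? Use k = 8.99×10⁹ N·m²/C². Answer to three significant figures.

For quasistatic motion the external work equals the change in potential energy: W_ext = qΔV = q(V_B − V_A).
At A: distances to the source charges are 1.20 m, 1.23 m, 1.03 m; V_A = Σ kqᵢ/rᵢ = 89.5 V.
At B: distances to the source charges are 0.980 m, 1.58 m, 2.05 m; V_B = Σ kqᵢ/rᵢ = 27.7 V.
ΔV = V_B − V_A = -61.8 V.
W_ext = qΔV = (-6.79×10⁻⁹ C)(-61.8 V) = 4.20×10⁻⁷ J.

4.20×10⁻⁷ J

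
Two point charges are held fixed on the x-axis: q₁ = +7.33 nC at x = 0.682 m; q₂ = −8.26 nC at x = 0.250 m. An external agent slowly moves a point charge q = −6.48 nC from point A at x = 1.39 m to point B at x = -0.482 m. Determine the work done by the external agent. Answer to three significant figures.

4.72×10⁻⁷ J

For quasistatic motion the external work equals the change in potential energy: W_ext = qΔV = q(V_B − V_A).
At A: distances to the source charges are 0.708 m, 1.14 m; V_A = Σ kqᵢ/rᵢ = 27.9 V.
At B: distances to the source charges are 1.16 m, 0.732 m; V_B = Σ kqᵢ/rᵢ = -44.8 V.
ΔV = V_B − V_A = -72.8 V.
W_ext = qΔV = (-6.48×10⁻⁹ C)(-72.8 V) = 4.72×10⁻⁷ J.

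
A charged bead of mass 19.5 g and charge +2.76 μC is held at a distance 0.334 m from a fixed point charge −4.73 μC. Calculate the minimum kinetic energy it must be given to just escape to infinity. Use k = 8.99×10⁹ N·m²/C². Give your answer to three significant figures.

To just escape, total mechanical energy must reach zero at infinity: ½mv²_min + U = 0, so ½mv²_min = −U = |kQq|/r.
|U| = |kQq|/r = (8.99×10⁹ N·m²/C²)(4.73×10⁻⁶)(2.76×10⁻⁶)/(0.334) = 0.351 J.

0.351 J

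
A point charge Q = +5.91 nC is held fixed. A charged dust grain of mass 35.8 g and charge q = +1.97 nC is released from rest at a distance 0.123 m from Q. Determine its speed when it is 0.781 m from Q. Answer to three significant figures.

Only the electrostatic force acts, so mechanical energy is conserved: ½mv² = U₁ − U₂ = kQq(1/r₁ − 1/r₂).
U₁ − U₂ = (8.99×10⁹ N·m²/C²)(5.91×10⁻⁹ C)(1.97×10⁻⁹ C)(1/0.123 − 1/0.781) = 7.17×10⁻⁷ J.
v = √(2·7.17×10⁻⁷/0.0358) = 6.33×10⁻³ m/s.

6.33×10⁻³ m/s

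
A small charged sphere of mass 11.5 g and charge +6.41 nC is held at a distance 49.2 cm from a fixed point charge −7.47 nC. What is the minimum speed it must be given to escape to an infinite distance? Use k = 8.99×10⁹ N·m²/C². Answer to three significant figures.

0.0123 m/s

To just escape, total mechanical energy must reach zero at infinity: ½mv²_min + U = 0, so ½mv²_min = −U = |kQq|/r.
|U| = |kQq|/r = (8.99×10⁹ N·m²/C²)(7.47×10⁻⁹)(6.41×10⁻⁹)/(0.492) = 8.75×10⁻⁷ J.
v_min = √(2|U|/m) = √(2·8.75×10⁻⁷/0.0115) = 0.0123 m/s.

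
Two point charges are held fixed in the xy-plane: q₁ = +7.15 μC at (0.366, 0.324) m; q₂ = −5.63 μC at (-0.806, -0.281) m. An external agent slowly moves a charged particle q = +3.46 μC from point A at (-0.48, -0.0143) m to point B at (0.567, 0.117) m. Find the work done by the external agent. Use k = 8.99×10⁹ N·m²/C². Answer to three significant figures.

For quasistatic motion the external work equals the change in potential energy: W_ext = qΔV = q(V_B − V_A).
At A: distances to the source charges are 0.911 m, 0.421 m; V_A = Σ kqᵢ/rᵢ = -4.96×10⁴ V.
At B: distances to the source charges are 0.289 m, 1.43 m; V_B = Σ kqᵢ/rᵢ = 1.87×10⁵ V.
ΔV = V_B − V_A = 2.37×10⁵ V.
W_ext = qΔV = (3.46×10⁻⁶ C)(2.37×10⁵ V) = 0.820 J.

0.820 J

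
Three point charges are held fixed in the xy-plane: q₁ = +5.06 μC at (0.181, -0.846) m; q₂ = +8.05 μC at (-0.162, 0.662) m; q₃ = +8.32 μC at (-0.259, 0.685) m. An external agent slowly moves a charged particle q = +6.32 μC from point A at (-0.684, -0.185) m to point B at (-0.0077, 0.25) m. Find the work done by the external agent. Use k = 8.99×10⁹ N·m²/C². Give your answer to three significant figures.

1.03 J

For quasistatic motion the external work equals the change in potential energy: W_ext = qΔV = q(V_B − V_A).
At A: distances to the source charges are 1.09 m, 0.995 m, 0.968 m; V_A = Σ kqᵢ/rᵢ = 1.92×10⁵ V.
At B: distances to the source charges are 1.11 m, 0.440 m, 0.502 m; V_B = Σ kqᵢ/rᵢ = 3.54×10⁵ V.
ΔV = V_B − V_A = 1.63×10⁵ V.
W_ext = qΔV = (6.32×10⁻⁶ C)(1.63×10⁵ V) = 1.03 J.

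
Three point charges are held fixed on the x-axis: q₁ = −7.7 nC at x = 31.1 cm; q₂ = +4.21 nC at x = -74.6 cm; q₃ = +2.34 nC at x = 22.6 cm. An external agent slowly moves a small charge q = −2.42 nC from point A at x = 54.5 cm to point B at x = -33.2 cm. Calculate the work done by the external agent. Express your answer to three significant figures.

For quasistatic motion the external work equals the change in potential energy: W_ext = qΔV = q(V_B − V_A).
At A: distances to the source charges are 0.234 m, 1.29 m, 0.319 m; V_A = Σ kqᵢ/rᵢ = -201 V.
At B: distances to the source charges are 0.643 m, 0.414 m, 0.558 m; V_B = Σ kqᵢ/rᵢ = 21.5 V.
ΔV = V_B − V_A = 222 V.
W_ext = qΔV = (-2.42×10⁻⁹ C)(222 V) = -5.37×10⁻⁷ J.

-5.37×10⁻⁷ J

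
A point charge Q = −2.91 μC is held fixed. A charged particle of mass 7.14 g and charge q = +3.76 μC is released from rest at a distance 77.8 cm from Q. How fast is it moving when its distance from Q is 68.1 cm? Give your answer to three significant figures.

2.25 m/s

Only the electrostatic force acts, so mechanical energy is conserved: ½mv² = U₁ − U₂ = kQq(1/r₁ − 1/r₂).
U₁ − U₂ = (8.99×10⁹ N·m²/C²)(-2.91×10⁻⁶ C)(3.76×10⁻⁶ C)(1/0.778 − 1/0.681) = 0.0180 J.
v = √(2·0.0180/7.14×10⁻³) = 2.25 m/s.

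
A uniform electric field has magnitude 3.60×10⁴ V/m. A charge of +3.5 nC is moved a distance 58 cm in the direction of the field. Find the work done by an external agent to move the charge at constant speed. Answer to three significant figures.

-7.31×10⁻⁵ J

The potential change for a displacement 58 cm in the direction of the field is ΔV = −Ed = -2.09×10⁴ V.
W_ext = qΔV = -7.31×10⁻⁵ J.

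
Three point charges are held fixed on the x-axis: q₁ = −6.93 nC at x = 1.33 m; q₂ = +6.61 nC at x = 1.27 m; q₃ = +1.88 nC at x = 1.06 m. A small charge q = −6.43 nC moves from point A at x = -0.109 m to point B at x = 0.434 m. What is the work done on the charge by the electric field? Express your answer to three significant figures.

9.19×10⁻⁸ J

The work done by the electric force is W_field = −ΔU = −q(V_B − V_A) = q(V_A − V_B).
At A: distances to the source charges are 1.44 m, 1.38 m, 1.17 m; V_A = Σ kqᵢ/rᵢ = 14.3 V.
At B: distances to the source charges are 0.896 m, 0.836 m, 0.626 m; V_B = Σ kqᵢ/rᵢ = 28.5 V.
ΔV = V_B − V_A = 14.3 V.
W_field = −qΔV = −(-6.43×10⁻⁹ C)(14.3 V) = 9.19×10⁻⁸ J.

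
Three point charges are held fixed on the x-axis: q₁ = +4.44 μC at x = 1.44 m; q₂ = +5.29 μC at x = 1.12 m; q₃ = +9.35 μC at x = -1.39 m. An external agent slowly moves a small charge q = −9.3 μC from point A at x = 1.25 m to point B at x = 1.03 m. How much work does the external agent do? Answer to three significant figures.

For quasistatic motion the external work equals the change in potential energy: W_ext = qΔV = q(V_B − V_A).
At A: distances to the source charges are 0.190 m, 0.130 m, 2.64 m; V_A = Σ kqᵢ/rᵢ = 6.08×10⁵ V.
At B: distances to the source charges are 0.410 m, 0.0900 m, 2.42 m; V_B = Σ kqᵢ/rᵢ = 6.61×10⁵ V.
ΔV = V_B − V_A = 5.28×10⁴ V.
W_ext = qΔV = (-9.30×10⁻⁶ C)(5.28×10⁴ V) = -0.491 J.

-0.491 J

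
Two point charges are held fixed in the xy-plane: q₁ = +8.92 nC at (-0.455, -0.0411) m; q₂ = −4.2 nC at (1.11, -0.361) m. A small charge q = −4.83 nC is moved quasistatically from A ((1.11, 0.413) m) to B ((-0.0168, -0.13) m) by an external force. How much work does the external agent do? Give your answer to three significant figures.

-7.06×10⁻⁷ J

For quasistatic motion the external work equals the change in potential energy: W_ext = qΔV = q(V_B − V_A).
At A: distances to the source charges are 1.63 m, 0.774 m; V_A = Σ kqᵢ/rᵢ = 0.427 V.
At B: distances to the source charges are 0.447 m, 1.15 m; V_B = Σ kqᵢ/rᵢ = 147 V.
ΔV = V_B − V_A = 146 V.
W_ext = qΔV = (-4.83×10⁻⁹ C)(146 V) = -7.06×10⁻⁷ J.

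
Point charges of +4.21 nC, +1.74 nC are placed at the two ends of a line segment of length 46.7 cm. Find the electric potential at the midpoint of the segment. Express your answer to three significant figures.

229 V

Electric potential is a scalar, so the contributions from each charge add algebraically: V = Σ kqᵢ/rᵢ.
Each charge is 0.234 m from the midpoint.
V = k[(4.21×10⁻⁹)/(0.234) + (1.74×10⁻⁹)/(0.234)] = 229 V.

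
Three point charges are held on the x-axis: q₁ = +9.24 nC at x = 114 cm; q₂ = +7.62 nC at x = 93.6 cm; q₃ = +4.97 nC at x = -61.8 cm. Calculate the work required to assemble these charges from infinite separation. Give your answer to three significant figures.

The assembly work is the sum of pairwise potential energies, U = Σ_{i<j} kqᵢqⱼ/rᵢⱼ.
Pair separations: r₁₂ = 0.204 m, r₁₃ = 1.76 m, r₂₃ = 1.55 m.
U = (3.10×10⁻⁶) + (2.35×10⁻⁷) + (2.19×10⁻⁷) = 3.56×10⁻⁶ J.

3.56×10⁻⁶ J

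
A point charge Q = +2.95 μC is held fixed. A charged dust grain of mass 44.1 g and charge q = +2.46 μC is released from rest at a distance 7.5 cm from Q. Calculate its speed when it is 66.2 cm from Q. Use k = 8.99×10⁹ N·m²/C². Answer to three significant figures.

5.91 m/s

Only the electrostatic force acts, so mechanical energy is conserved: ½mv² = U₁ − U₂ = kQq(1/r₁ − 1/r₂).
U₁ − U₂ = (8.99×10⁹ N·m²/C²)(2.95×10⁻⁶ C)(2.46×10⁻⁶ C)(1/0.0750 − 1/0.662) = 0.771 J.
v = √(2·0.771/0.0441) = 5.91 m/s.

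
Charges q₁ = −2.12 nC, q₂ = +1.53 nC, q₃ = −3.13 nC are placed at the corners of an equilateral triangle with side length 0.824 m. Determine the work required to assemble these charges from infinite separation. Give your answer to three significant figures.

The assembly work is the sum of pairwise potential energies, U = Σ_{i<j} kqᵢqⱼ/rᵢⱼ.
All three pair separations equal the side length, 0.824 m.
U = (-3.54×10⁻⁸) + (7.24×10⁻⁸) + (-5.22×10⁻⁸) = -1.52×10⁻⁸ J.

-1.52×10⁻⁸ J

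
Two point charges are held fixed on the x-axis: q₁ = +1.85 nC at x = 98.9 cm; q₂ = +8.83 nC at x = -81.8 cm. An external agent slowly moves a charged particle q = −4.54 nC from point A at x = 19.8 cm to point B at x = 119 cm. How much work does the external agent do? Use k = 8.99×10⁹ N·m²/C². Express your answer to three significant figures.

-1.05×10⁻⁷ J

For quasistatic motion the external work equals the change in potential energy: W_ext = qΔV = q(V_B − V_A).
At A: distances to the source charges are 0.791 m, 1.02 m; V_A = Σ kqᵢ/rᵢ = 99.2 V.
At B: distances to the source charges are 0.201 m, 2.01 m; V_B = Σ kqᵢ/rᵢ = 122 V.
ΔV = V_B − V_A = 23.1 V.
W_ext = qΔV = (-4.54×10⁻⁹ C)(23.1 V) = -1.05×10⁻⁷ J.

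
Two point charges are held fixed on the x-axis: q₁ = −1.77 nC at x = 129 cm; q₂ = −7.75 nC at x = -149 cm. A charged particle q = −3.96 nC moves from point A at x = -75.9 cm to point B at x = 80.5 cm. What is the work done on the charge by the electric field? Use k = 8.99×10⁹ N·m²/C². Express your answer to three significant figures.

1.58×10⁻⁷ J

The work done by the electric force is W_field = −ΔU = −q(V_B − V_A) = q(V_A − V_B).
At A: distances to the source charges are 2.05 m, 0.731 m; V_A = Σ kqᵢ/rᵢ = -103 V.
At B: distances to the source charges are 0.485 m, 2.29 m; V_B = Σ kqᵢ/rᵢ = -63.2 V.
ΔV = V_B − V_A = 39.9 V.
W_field = −qΔV = −(-3.96×10⁻⁹ C)(39.9 V) = 1.58×10⁻⁷ J.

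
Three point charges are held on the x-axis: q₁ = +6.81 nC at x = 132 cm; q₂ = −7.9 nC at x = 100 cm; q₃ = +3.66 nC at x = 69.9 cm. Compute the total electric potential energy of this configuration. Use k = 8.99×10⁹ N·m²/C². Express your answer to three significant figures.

-2.01×10⁻⁶ J

The assembly work is the sum of pairwise potential energies, U = Σ_{i<j} kqᵢqⱼ/rᵢⱼ.
Pair separations: r₁₂ = 0.320 m, r₁₃ = 0.621 m, r₂₃ = 0.301 m.
U = (-1.51×10⁻⁶) + (3.61×10⁻⁷) + (-8.64×10⁻⁷) = -2.01×10⁻⁶ J.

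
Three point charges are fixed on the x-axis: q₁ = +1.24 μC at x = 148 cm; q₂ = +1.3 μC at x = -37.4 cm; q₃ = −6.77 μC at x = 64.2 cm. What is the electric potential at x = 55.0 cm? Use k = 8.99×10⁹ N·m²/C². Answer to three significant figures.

-6.37×10⁵ V

Electric potential is a scalar, so the contributions from each charge add algebraically: V = Σ kqᵢ/rᵢ.
Distances from the field point to each charge: r₁ = 0.930 m, r₂ = 0.924 m, r₃ = 0.0920 m.
V = k[(1.24×10⁻⁶)/(0.930) + (1.30×10⁻⁶)/(0.924) + (-6.77×10⁻⁶)/(0.0920)] = -6.37×10⁵ V.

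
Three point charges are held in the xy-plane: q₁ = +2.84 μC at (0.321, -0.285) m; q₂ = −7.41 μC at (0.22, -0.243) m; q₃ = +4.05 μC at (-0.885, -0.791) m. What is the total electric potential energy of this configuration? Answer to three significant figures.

The assembly work is the sum of pairwise potential energies, U = Σ_{i<j} kqᵢqⱼ/rᵢⱼ.
Pair separations: r₁₂ = 0.109 m, r₁₃ = 1.31 m, r₂₃ = 1.23 m.
U = (-1.73) + (0.0791) + (-0.219) = -1.87 J.

-1.87 J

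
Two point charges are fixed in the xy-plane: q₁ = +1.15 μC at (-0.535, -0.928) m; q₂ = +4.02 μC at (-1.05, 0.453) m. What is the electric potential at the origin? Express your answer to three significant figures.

4.13×10⁴ V

The total potential is the scalar sum of each charge's contribution, V = Σ kqᵢ/rᵢ.
Distances from the field point to each charge: r₁ = 1.07 m, r₂ = 1.14 m.
V = k[(1.15×10⁻⁶)/(1.07) + (4.02×10⁻⁶)/(1.14)] = 4.13×10⁴ V.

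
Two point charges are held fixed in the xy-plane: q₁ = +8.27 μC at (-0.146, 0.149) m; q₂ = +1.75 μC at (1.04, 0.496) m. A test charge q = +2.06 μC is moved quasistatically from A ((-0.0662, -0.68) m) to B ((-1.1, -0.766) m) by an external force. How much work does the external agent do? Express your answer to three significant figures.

-0.0751 J

For quasistatic motion the external work equals the change in potential energy: W_ext = qΔV = q(V_B − V_A).
At A: distances to the source charges are 0.833 m, 1.61 m; V_A = Σ kqᵢ/rᵢ = 9.90×10⁴ V.
At B: distances to the source charges are 1.32 m, 2.48 m; V_B = Σ kqᵢ/rᵢ = 6.26×10⁴ V.
ΔV = V_B − V_A = -3.64×10⁴ V.
W_ext = qΔV = (2.06×10⁻⁶ C)(-3.64×10⁴ V) = -0.0751 J.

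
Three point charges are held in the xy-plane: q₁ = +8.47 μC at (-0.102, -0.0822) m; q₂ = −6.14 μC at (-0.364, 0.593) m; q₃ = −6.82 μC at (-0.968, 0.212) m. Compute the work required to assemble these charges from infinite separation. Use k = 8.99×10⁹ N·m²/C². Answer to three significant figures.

The work to assemble the configuration equals its total potential energy, U = Σ kqᵢqⱼ/rᵢⱼ over all pairs.
Pair separations: r₁₂ = 0.724 m, r₁₃ = 0.915 m, r₂₃ = 0.714 m.
U = (-0.646) + (-0.568) + (0.527) = -0.686 J.

-0.686 J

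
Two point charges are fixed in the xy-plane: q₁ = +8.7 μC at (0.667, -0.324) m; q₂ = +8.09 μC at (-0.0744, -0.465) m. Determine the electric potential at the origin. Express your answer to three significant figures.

2.60×10⁵ V

The total potential is the scalar sum of each charge's contribution, V = Σ kqᵢ/rᵢ.
Distances from the field point to each charge: r₁ = 0.742 m, r₂ = 0.471 m.
V = k[(8.70×10⁻⁶)/(0.742) + (8.09×10⁻⁶)/(0.471)] = 2.60×10⁵ V.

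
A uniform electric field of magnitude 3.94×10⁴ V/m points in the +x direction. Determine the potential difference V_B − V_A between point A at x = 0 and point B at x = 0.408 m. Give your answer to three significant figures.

-1.61×10⁴ V

In a uniform field, potential decreases in the direction of E: V_B − V_A = −E·Δx.
V_B − V_A = −(3.94×10⁴ V/m)(0.408 m) = -1.61×10⁴ V.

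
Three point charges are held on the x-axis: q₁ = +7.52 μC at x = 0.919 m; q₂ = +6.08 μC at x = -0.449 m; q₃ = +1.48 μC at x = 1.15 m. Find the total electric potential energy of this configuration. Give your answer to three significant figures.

The work to assemble the configuration equals its total potential energy, U = Σ kqᵢqⱼ/rᵢⱼ over all pairs.
Pair separations: r₁₂ = 1.37 m, r₁₃ = 0.231 m, r₂₃ = 1.60 m.
U = (0.300) + (0.433) + (0.0506) = 0.784 J.

0.784 J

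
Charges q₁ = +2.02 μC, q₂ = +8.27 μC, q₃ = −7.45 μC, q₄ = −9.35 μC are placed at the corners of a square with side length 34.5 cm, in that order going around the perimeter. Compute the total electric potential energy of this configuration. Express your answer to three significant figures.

The work to assemble the configuration equals its total potential energy, U = Σ kqᵢqⱼ/rᵢⱼ over all pairs.
The four side pairs have separation 0.345 m and the two diagonal pairs 0.488 m.
Summing all 6 pair terms gives U = -1.55 J.

-1.55 J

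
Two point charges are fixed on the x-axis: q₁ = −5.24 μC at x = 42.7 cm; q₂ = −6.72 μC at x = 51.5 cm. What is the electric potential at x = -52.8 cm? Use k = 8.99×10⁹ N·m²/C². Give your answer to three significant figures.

The total potential is the scalar sum of each charge's contribution, V = Σ kqᵢ/rᵢ.
Distances from the field point to each charge: r₁ = 0.955 m, r₂ = 1.04 m.
V = k[(-5.24×10⁻⁶)/(0.955) + (-6.72×10⁻⁶)/(1.04)] = -1.07×10⁵ V.

-1.07×10⁵ V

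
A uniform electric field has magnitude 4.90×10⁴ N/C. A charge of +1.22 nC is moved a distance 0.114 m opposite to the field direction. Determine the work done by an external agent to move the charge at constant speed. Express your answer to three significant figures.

6.81×10⁻⁶ J

The potential change for a displacement 0.114 m opposite to the field direction is ΔV = +Ed = 5590 V.
W_ext = qΔV = 6.81×10⁻⁶ J.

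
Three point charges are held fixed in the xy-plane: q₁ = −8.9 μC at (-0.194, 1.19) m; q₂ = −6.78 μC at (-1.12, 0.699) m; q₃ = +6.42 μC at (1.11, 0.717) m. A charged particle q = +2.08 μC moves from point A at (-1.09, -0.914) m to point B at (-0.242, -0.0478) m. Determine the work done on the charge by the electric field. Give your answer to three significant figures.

The work done by the electric force is W_field = −ΔU = −q(V_B − V_A) = q(V_A − V_B).
At A: distances to the source charges are 2.29 m, 1.61 m, 2.74 m; V_A = Σ kqᵢ/rᵢ = -5.17×10⁴ V.
At B: distances to the source charges are 1.24 m, 1.15 m, 1.55 m; V_B = Σ kqᵢ/rᵢ = -8.03×10⁴ V.
ΔV = V_B − V_A = -2.86×10⁴ V.
W_field = −qΔV = −(2.08×10⁻⁶ C)(-2.86×10⁴ V) = 0.0595 J.

0.0595 J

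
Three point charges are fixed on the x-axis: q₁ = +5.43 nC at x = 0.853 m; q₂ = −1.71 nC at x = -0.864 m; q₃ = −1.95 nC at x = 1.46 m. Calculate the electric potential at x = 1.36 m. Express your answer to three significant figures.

The total potential is the scalar sum of each charge's contribution, V = Σ kqᵢ/rᵢ.
Distances from the field point to each charge: r₁ = 0.507 m, r₂ = 2.22 m, r₃ = 0.100 m.
V = k[(5.43×10⁻⁹)/(0.507) + (-1.71×10⁻⁹)/(2.22) + (-1.95×10⁻⁹)/(0.100)] = -85.9 V.

-85.9 V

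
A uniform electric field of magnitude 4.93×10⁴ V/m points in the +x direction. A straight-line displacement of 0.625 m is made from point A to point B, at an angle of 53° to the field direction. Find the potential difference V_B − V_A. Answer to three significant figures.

-1.85×10⁴ V

Only the component of displacement along E changes the potential: ΔV = −E·d·cosθ.
ΔV = −(4.93×10⁴ V/m)(0.625 m)cos53° = -1.85×10⁴ V.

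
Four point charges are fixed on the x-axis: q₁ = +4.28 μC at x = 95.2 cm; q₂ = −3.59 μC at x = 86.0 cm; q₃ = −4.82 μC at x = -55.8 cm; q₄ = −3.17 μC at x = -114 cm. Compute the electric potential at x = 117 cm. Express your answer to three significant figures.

Electric potential is a scalar, so the contributions from each charge add algebraically: V = Σ kqᵢ/rᵢ.
Distances from the field point to each charge: r₁ = 0.218 m, r₂ = 0.310 m, r₃ = 1.73 m, r₄ = 2.31 m.
V = k[(4.28×10⁻⁶)/(0.218) + (-3.59×10⁻⁶)/(0.310) + (-4.82×10⁻⁶)/(1.73) + (-3.17×10⁻⁶)/(2.31)] = 3.50×10⁴ V.

3.50×10⁴ V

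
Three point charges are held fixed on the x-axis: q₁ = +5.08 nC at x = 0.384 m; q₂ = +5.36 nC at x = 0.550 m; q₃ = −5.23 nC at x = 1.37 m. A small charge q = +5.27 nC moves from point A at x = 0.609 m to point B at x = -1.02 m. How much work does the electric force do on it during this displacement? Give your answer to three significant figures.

The work done by the electric force is W_field = −ΔU = −q(V_B − V_A) = q(V_A − V_B).
At A: distances to the source charges are 0.225 m, 0.0590 m, 0.761 m; V_A = Σ kqᵢ/rᵢ = 958 V.
At B: distances to the source charges are 1.40 m, 1.57 m, 2.39 m; V_B = Σ kqᵢ/rᵢ = 43.5 V.
ΔV = V_B − V_A = -914 V.
W_field = −qΔV = −(5.27×10⁻⁹ C)(-914 V) = 4.82×10⁻⁶ J.

4.82×10⁻⁶ J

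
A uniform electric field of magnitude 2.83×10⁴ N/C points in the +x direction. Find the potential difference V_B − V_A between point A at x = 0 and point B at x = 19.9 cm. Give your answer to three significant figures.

In a uniform field, potential decreases in the direction of E: V_B − V_A = −E·Δx.
V_B − V_A = −(2.83×10⁴ V/m)(0.199 m) = -5630 V.

-5630 V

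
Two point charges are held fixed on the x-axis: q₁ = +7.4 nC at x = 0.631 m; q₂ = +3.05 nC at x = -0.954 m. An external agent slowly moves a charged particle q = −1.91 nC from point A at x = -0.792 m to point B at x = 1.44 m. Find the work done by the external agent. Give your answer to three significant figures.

2.34×10⁻⁷ J

For quasistatic motion the external work equals the change in potential energy: W_ext = qΔV = q(V_B − V_A).
At A: distances to the source charges are 1.42 m, 0.162 m; V_A = Σ kqᵢ/rᵢ = 216 V.
At B: distances to the source charges are 0.809 m, 2.39 m; V_B = Σ kqᵢ/rᵢ = 93.7 V.
ΔV = V_B − V_A = -122 V.
W_ext = qΔV = (-1.91×10⁻⁹ C)(-122 V) = 2.34×10⁻⁷ J.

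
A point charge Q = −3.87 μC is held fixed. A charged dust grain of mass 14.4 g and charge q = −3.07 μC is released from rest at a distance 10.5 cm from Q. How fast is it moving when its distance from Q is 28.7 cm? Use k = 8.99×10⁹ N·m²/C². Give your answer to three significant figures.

Only the electrostatic force acts, so mechanical energy is conserved: ½mv² = U₁ − U₂ = kQq(1/r₁ − 1/r₂).
U₁ − U₂ = (8.99×10⁹ N·m²/C²)(-3.87×10⁻⁶ C)(-3.07×10⁻⁶ C)(1/0.105 − 1/0.287) = 0.645 J.
v = √(2·0.645/0.0144) = 9.47 m/s.

9.47 m/s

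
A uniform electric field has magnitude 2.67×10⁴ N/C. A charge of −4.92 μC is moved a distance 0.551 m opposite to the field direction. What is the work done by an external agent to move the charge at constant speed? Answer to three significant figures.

The potential change for a displacement 0.551 m opposite to the field direction is ΔV = +Ed = 1.47×10⁴ V.
W_ext = qΔV = -0.0724 J.

-0.0724 J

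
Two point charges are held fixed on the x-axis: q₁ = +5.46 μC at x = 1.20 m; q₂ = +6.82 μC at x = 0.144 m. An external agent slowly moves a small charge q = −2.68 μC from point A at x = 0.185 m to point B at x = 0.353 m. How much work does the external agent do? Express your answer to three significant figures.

3.20 J

For quasistatic motion the external work equals the change in potential energy: W_ext = qΔV = q(V_B − V_A).
At A: distances to the source charges are 1.01 m, 0.0410 m; V_A = Σ kqᵢ/rᵢ = 1.54×10⁶ V.
At B: distances to the source charges are 0.847 m, 0.209 m; V_B = Σ kqᵢ/rᵢ = 3.51×10⁵ V.
ΔV = V_B − V_A = -1.19×10⁶ V.
W_ext = qΔV = (-2.68×10⁻⁶ C)(-1.19×10⁶ V) = 3.20 J.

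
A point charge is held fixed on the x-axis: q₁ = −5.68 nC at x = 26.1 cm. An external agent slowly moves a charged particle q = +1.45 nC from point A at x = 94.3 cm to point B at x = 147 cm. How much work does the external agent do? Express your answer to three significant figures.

4.73×10⁻⁸ J

For quasistatic motion the external work equals the change in potential energy: W_ext = qΔV = q(V_B − V_A).
At A: distance to the source charge is 0.682 m; V_A = kq₁/r = -74.9 V.
At B: distance to the source charge is 1.21 m; V_B = kq₁/r = -42.2 V.
ΔV = V_B − V_A = 32.6 V.
W_ext = qΔV = (1.45×10⁻⁹ C)(32.6 V) = 4.73×10⁻⁸ J.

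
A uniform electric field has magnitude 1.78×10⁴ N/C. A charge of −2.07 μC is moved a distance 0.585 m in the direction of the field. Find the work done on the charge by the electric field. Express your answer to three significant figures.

-0.0216 J

The potential change for a displacement 0.585 m in the direction of the field is ΔV = −Ed = -1.04×10⁴ V.
W_field = −qΔV = -0.0216 J.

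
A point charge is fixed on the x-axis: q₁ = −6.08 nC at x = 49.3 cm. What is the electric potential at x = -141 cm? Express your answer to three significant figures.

-28.7 V

The total potential is the scalar sum of each charge's contribution, V = Σ kqᵢ/rᵢ.
V = k[(-6.08×10⁻⁹)/(1.90)] = -28.7 V.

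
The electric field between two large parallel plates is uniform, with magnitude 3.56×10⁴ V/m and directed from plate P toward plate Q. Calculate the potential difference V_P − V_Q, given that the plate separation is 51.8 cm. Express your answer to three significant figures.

1.84×10⁴ V

In a uniform field, potential decreases in the direction of E: ΔV = −E·d for a displacement d parallel to E.
Going from Q to P is a displacement of 51.8 cm opposite to the field, so V_P − V_Q = +Ed = 1.84×10⁴ V.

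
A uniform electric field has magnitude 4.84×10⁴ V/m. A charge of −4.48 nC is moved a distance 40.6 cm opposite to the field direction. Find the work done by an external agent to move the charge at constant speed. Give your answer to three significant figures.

The potential change for a displacement 40.6 cm opposite to the field direction is ΔV = +Ed = 1.97×10⁴ V.
W_ext = qΔV = -8.80×10⁻⁵ J.

-8.80×10⁻⁵ J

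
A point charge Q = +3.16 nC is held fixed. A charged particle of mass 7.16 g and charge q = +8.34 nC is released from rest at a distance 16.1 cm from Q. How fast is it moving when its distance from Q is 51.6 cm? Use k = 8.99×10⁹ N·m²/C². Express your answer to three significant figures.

Only the electrostatic force acts, so mechanical energy is conserved: ½mv² = U₁ − U₂ = kQq(1/r₁ − 1/r₂).
U₁ − U₂ = (8.99×10⁹ N·m²/C²)(3.16×10⁻⁹ C)(8.34×10⁻⁹ C)(1/0.161 − 1/0.516) = 1.01×10⁻⁶ J.
v = √(2·1.01×10⁻⁶/7.16×10⁻³) = 0.0168 m/s.

0.0168 m/s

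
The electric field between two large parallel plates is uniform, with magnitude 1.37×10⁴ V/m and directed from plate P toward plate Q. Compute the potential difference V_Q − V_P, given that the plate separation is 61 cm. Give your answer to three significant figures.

-8360 V

In a uniform field, potential decreases in the direction of E: ΔV = −E·d for a displacement d parallel to E.
Going from P to Q is a displacement of 61 cm along the field, so V_Q − V_P = −Ed = -8360 V.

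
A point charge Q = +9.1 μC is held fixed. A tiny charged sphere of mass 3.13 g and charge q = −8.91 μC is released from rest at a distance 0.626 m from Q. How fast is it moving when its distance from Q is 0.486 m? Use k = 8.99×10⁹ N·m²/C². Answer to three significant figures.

Only the electrostatic force acts, so mechanical energy is conserved: ½mv² = U₁ − U₂ = kQq(1/r₁ − 1/r₂).
U₁ − U₂ = (8.99×10⁹ N·m²/C²)(9.10×10⁻⁶ C)(-8.91×10⁻⁶ C)(1/0.626 − 1/0.486) = 0.335 J.
v = √(2·0.335/3.13×10⁻³) = 14.6 m/s.

14.6 m/s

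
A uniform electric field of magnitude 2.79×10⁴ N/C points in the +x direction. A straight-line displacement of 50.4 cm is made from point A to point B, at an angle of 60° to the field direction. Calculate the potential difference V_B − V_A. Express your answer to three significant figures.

Only the component of displacement along E changes the potential: ΔV = −E·d·cosθ.
ΔV = −(2.79×10⁴ V/m)(0.504 m)cos60° = -7030 V.

-7030 V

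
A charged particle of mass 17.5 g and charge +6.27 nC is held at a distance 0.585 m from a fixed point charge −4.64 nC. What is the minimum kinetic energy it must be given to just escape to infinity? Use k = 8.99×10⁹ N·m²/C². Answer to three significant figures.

4.47×10⁻⁷ J

To just escape, total mechanical energy must reach zero at infinity: ½mv²_min + U = 0, so ½mv²_min = −U = |kQq|/r.
|U| = |kQq|/r = (8.99×10⁹ N·m²/C²)(4.64×10⁻⁹)(6.27×10⁻⁹)/(0.585) = 4.47×10⁻⁷ J.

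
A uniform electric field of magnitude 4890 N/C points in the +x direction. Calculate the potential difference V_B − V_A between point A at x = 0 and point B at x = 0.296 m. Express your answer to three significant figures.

In a uniform field, potential decreases in the direction of E: V_B − V_A = −E·Δx.
V_B − V_A = −(4890 V/m)(0.296 m) = -1450 V.

-1450 V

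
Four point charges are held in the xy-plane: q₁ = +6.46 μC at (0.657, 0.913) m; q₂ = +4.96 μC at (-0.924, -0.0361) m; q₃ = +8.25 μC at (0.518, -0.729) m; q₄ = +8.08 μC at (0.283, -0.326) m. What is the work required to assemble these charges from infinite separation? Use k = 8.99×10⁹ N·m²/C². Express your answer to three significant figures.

2.61 J

The work to assemble the configuration equals its total potential energy, U = Σ kqᵢqⱼ/rᵢⱼ over all pairs.
Pair separations: r₁₂ = 1.84 m, r₁₃ = 1.65 m, r₁₄ = 1.29 m, r₂₃ = 1.60 m, r₂₄ = 1.24 m, r₃₄ = 0.467 m.
Summing all 6 pair terms gives U = 2.61 J.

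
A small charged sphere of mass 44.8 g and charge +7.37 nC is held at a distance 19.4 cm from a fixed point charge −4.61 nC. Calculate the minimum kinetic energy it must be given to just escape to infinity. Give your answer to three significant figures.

1.57×10⁻⁶ J

To just escape, total mechanical energy must reach zero at infinity: ½mv²_min + U = 0, so ½mv²_min = −U = |kQq|/r.
|U| = |kQq|/r = (8.99×10⁹ N·m²/C²)(4.61×10⁻⁹)(7.37×10⁻⁹)/(0.194) = 1.57×10⁻⁶ J.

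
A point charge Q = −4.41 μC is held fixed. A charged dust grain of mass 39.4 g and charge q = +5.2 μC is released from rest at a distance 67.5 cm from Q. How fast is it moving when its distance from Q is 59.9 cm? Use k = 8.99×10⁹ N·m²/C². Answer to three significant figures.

Only the electrostatic force acts, so mechanical energy is conserved: ½mv² = U₁ − U₂ = kQq(1/r₁ − 1/r₂).
U₁ − U₂ = (8.99×10⁹ N·m²/C²)(-4.41×10⁻⁶ C)(5.20×10⁻⁶ C)(1/0.675 − 1/0.599) = 0.0388 J.
v = √(2·0.0388/0.0394) = 1.40 m/s.

1.40 m/s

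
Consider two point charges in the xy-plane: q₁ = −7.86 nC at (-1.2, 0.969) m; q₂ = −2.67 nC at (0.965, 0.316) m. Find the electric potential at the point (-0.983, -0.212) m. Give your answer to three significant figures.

-70.7 V

Electric potential is a scalar, so the contributions from each charge add algebraically: V = Σ kqᵢ/rᵢ.
Distances from the field point to each charge: r₁ = 1.20 m, r₂ = 2.02 m.
V = k[(-7.86×10⁻⁹)/(1.20) + (-2.67×10⁻⁹)/(2.02)] = -70.7 V.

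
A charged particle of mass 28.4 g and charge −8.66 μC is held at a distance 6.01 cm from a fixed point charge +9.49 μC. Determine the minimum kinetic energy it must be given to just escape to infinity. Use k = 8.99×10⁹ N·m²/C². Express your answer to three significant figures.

To just escape, total mechanical energy must reach zero at infinity: ½mv²_min + U = 0, so ½mv²_min = −U = |kQq|/r.
|U| = |kQq|/r = (8.99×10⁹ N·m²/C²)(9.49×10⁻⁶)(8.66×10⁻⁶)/(0.0601) = 12.3 J.

12.3 J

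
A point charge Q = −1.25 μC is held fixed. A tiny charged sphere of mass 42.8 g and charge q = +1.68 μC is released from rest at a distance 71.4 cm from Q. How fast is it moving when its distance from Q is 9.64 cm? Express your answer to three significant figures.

Only the electrostatic force acts, so mechanical energy is conserved: ½mv² = U₁ − U₂ = kQq(1/r₁ − 1/r₂).
U₁ − U₂ = (8.99×10⁹ N·m²/C²)(-1.25×10⁻⁶ C)(1.68×10⁻⁶ C)(1/0.714 − 1/0.0964) = 0.169 J.
v = √(2·0.169/0.0428) = 2.81 m/s.

2.81 m/s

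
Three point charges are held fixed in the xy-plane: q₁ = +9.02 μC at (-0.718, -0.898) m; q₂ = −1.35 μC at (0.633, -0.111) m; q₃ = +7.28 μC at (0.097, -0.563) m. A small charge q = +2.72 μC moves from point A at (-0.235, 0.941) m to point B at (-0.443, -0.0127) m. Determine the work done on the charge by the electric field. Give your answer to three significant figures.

-0.231 J

The work done by the electric force is W_field = −ΔU = −q(V_B − V_A) = q(V_A − V_B).
At A: distances to the source charges are 1.90 m, 1.36 m, 1.54 m; V_A = Σ kqᵢ/rᵢ = 7.62×10⁴ V.
At B: distances to the source charges are 0.927 m, 1.08 m, 0.771 m; V_B = Σ kqᵢ/rᵢ = 1.61×10⁵ V.
ΔV = V_B − V_A = 8.49×10⁴ V.
W_field = −qΔV = −(2.72×10⁻⁶ C)(8.49×10⁴ V) = -0.231 J.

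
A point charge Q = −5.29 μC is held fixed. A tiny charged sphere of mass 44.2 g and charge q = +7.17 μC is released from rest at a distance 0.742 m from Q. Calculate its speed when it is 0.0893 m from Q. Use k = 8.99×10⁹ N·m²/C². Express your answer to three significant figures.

12.3 m/s

Only the electrostatic force acts, so mechanical energy is conserved: ½mv² = U₁ − U₂ = kQq(1/r₁ − 1/r₂).
U₁ − U₂ = (8.99×10⁹ N·m²/C²)(-5.29×10⁻⁶ C)(7.17×10⁻⁶ C)(1/0.742 − 1/0.0893) = 3.36 J.
v = √(2·3.36/0.0442) = 12.3 m/s.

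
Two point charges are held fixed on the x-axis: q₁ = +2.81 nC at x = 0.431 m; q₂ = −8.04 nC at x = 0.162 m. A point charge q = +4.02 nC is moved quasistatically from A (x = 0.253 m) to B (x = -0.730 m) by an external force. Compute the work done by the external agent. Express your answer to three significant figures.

For quasistatic motion the external work equals the change in potential energy: W_ext = qΔV = q(V_B − V_A).
At A: distances to the source charges are 0.178 m, 0.0910 m; V_A = Σ kqᵢ/rᵢ = -652 V.
At B: distances to the source charges are 1.16 m, 0.892 m; V_B = Σ kqᵢ/rᵢ = -59.3 V.
ΔV = V_B − V_A = 593 V.
W_ext = qΔV = (4.02×10⁻⁹ C)(593 V) = 2.38×10⁻⁶ J.

2.38×10⁻⁶ J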